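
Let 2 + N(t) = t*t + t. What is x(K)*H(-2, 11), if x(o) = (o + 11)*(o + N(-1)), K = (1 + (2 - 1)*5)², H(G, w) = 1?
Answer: 1598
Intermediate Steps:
K = 36 (K = (1 + 1*5)² = (1 + 5)² = 6² = 36)
N(t) = -2 + t + t² (N(t) = -2 + (t*t + t) = -2 + (t² + t) = -2 + (t + t²) = -2 + t + t²)
x(o) = (-2 + o)*(11 + o) (x(o) = (o + 11)*(o + (-2 - 1 + (-1)²)) = (11 + o)*(o + (-2 - 1 + 1)) = (11 + o)*(o - 2) = (11 + o)*(-2 + o) = (-2 + o)*(11 + o))
x(K)*H(-2, 11) = (-22 + 36² + 9*36)*1 = (-22 + 1296 + 324)*1 = 1598*1 = 1598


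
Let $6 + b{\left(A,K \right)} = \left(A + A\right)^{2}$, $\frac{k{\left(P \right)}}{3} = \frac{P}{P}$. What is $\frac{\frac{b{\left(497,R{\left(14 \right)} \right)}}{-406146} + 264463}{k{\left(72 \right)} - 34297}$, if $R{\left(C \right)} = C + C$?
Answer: $- \frac{26852400392}{3482092731} \approx -7.7116$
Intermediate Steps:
$R{\left(C \right)} = 2 C$
$k{\left(P \right)} = 3$ ($k{\left(P \right)} = 3 \frac{P}{P} = 3 \cdot 1 = 3$)
$b{\left(A,K \right)} = -6 + 4 A^{2}$ ($b{\left(A,K \right)} = -6 + \left(A + A\right)^{2} = -6 + \left(2 A\right)^{2} = -6 + 4 A^{2}$)
$\frac{\frac{b{\left(497,R{\left(14 \right)} \right)}}{-406146} + 264463}{k{\left(72 \right)} - 34297} = \frac{\frac{-6 + 4 \cdot 497^{2}}{-406146} + 264463}{3 - 34297} = \frac{\left(-6 + 4 \cdot 247009\right) \left(- \frac{1}{406146}\right) + 264463}{-34294} = \left(\left(-6 + 988036\right) \left(- \frac{1}{406146}\right) + 264463\right) \left(- \frac{1}{34294}\right) = \left(988030 \left(- \frac{1}{406146}\right) + 264463\right) \left(- \frac{1}{34294}\right) = \left(- \frac{494015}{203073} + 264463\right) \left(- \frac{1}{34294}\right) = \frac{53704800784}{203073} \left(- \frac{1}{34294}\right) = - \frac{26852400392}{3482092731}$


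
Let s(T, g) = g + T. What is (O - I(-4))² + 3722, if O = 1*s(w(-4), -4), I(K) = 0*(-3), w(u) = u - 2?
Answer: 3822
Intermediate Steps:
w(u) = -2 + u
I(K) = 0
s(T, g) = T + g
O = -10 (O = 1*((-2 - 4) - 4) = 1*(-6 - 4) = 1*(-10) = -10)
(O - I(-4))² + 3722 = (-10 - 1*0)² + 3722 = (-10 + 0)² + 3722 = (-10)² + 3722 = 100 + 3722 = 3822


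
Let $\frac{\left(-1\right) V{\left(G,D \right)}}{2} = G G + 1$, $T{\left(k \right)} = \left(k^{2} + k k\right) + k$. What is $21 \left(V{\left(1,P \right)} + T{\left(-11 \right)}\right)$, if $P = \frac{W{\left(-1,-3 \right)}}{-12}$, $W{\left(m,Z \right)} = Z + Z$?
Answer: $4767$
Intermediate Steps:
$T{\left(k \right)} = k + 2 k^{2}$ ($T{\left(k \right)} = \left(k^{2} + k^{2}\right) + k = 2 k^{2} + k = k + 2 k^{2}$)
$W{\left(m,Z \right)} = 2 Z$
$P = \frac{1}{2}$ ($P = \frac{2 \left(-3\right)}{-12} = \left(-6\right) \left(- \frac{1}{12}\right) = \frac{1}{2} \approx 0.5$)
$V{\left(G,D \right)} = -2 - 2 G^{2}$ ($V{\left(G,D \right)} = - 2 \left(G G + 1\right) = - 2 \left(G^{2} + 1\right) = - 2 \left(1 + G^{2}\right) = -2 - 2 G^{2}$)
$21 \left(V{\left(1,P \right)} + T{\left(-11 \right)}\right) = 21 \left(\left(-2 - 2 \cdot 1^{2}\right) - 11 \left(1 + 2 \left(-11\right)\right)\right) = 21 \left(\left(-2 - 2\right) - 11 \left(1 - 22\right)\right) = 21 \left(\left(-2 - 2\right) - -231\right) = 21 \left(-4 + 231\right) = 21 \cdot 227 = 4767$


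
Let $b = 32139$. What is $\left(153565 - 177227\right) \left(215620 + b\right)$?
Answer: $-5862473458$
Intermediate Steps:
$\left(153565 - 177227\right) \left(215620 + b\right) = \left(153565 - 177227\right) \left(215620 + 32139\right) = \left(-23662\right) 247759 = -5862473458$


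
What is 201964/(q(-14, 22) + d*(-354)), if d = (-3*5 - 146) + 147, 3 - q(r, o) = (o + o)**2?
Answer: 201964/3023 ≈ 66.809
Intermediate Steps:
q(r, o) = 3 - 4*o**2 (q(r, o) = 3 - (o + o)**2 = 3 - (2*o)**2 = 3 - 4*o**2)
d = -14 (d = (-15 - 146) + 147 = -161 + 147 = -14)
201964/(q(-14, 22) + d*(-354)) = 201964/((3 - 4*22**2) - 14*(-354)) = 201964/((3 - 4*484) + 4956) = 201964/((3 - 1936) + 4956) = 201964/(-1933 + 4956) = 201964/3023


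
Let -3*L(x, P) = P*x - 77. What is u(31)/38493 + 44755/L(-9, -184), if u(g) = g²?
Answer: -5166745226/60780447 ≈ -85.007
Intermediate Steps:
L(x, P) = 77/3 - P*x/3 (L(x, P) = -(P*x - 77)/3 = -(-77 + P*x)/3 = 77/3 - P*x/3)
u(31)/38493 + 44755/L(-9, -184) = 31²/38493 + 44755/(77/3 - ⅓*(-184)*(-9)) = 961*(1/38493) + 44755/(77/3 - 552) = 961/38493 + 44755/(-1579/3) = 961/38493 + 44755*(-3/1579) = 961/38493 - 134265/1579 = -5166745226/60780447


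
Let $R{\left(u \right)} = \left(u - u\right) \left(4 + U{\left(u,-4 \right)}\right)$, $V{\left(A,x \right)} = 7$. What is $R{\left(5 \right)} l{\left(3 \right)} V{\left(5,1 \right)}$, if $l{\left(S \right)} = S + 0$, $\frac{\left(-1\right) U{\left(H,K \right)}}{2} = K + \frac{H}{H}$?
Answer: $0$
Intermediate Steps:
$U{\left(H,K \right)} = -2 - 2 K$ ($U{\left(H,K \right)} = - 2 \left(K + \frac{H}{H}\right) = - 2 \left(K + 1\right) = - 2 \left(1 + K\right) = -2 - 2 K$)
$l{\left(S \right)} = S$
$R{\left(u \right)} = 0$ ($R{\left(u \right)} = \left(u - u\right) \left(4 - -6\right) = 0 \left(4 + \left(-2 + 8\right)\right) = 0 \left(4 + 6\right) = 0 \cdot 10 = 0$)
$R{\left(5 \right)} l{\left(3 \right)} V{\left(5,1 \right)} = 0 \cdot 3 \cdot 7 = 0 \cdot 7 = 0$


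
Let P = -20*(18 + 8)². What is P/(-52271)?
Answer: 13520/52271 ≈ 0.25865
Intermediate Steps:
P = -13520 (P = -20*26² = -20*676 = -13520)
P/(-52271) = -13520/(-52271) = -13520*(-1/52271) = 13520/52271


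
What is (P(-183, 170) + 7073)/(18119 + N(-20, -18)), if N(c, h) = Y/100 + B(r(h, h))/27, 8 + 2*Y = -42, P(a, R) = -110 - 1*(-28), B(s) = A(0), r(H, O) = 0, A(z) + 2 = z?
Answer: 755028/1956817 ≈ 0.38585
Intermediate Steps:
A(z) = -2 + z
B(s) = -2 (B(s) = -2 + 0 = -2)
P(a, R) = -82 (P(a, R) = -110 + 28 = -82)
Y = -25 (Y = -4 + (½)*(-42) = -4 - 21 = -25)
N(c, h) = -35/108 (N(c, h) = -25/100 - 2/27 = -25*1/100 - 2*1/27 = -¼ - 2/27 = -35/108)
(P(-183, 170) + 7073)/(18119 + N(-20, -18)) = (-82 + 7073)/(18119 - 35/108) = 6991/(1956817/108) = 6991*(108/1956817) = 755028/1956817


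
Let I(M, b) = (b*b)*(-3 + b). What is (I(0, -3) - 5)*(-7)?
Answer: 413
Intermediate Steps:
I(M, b) = b²*(-3 + b)
(I(0, -3) - 5)*(-7) = ((-3)²*(-3 - 3) - 5)*(-7) = (9*(-6) - 5)*(-7) = (-54 - 5)*(-7) = -59*(-7) = 413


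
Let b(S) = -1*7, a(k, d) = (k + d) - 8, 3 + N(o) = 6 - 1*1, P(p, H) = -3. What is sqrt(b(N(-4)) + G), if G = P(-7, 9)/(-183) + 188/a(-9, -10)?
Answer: I*sqrt(4203510)/549 ≈ 3.7345*I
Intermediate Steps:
N(o) = 2 (N(o) = -3 + (6 - 1*1) = -3 + (6 - 1) = -3 + 5 = 2)
a(k, d) = -8 + d + k (a(k, d) = (d + k) - 8 = -8 + d + k)
b(S) = -7
G = -11441/1647 (G = -3/(-183) + 188/(-8 - 10 - 9) = -3*(-1/183) + 188/(-27) = 1/61 + 188*(-1/27) = 1/61 - 188/27 = -11441/1647 ≈ -6.9466)
sqrt(b(N(-4)) + G) = sqrt(-7 - 11441/1647) = sqrt(-22970/1647) = I*sqrt(4203510)/549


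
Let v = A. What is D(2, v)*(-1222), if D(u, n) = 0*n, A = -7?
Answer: 0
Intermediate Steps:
v = -7
D(u, n) = 0
D(2, v)*(-1222) = 0*(-1222) = 0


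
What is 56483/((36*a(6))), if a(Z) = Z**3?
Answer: 56483/7776 ≈ 7.2638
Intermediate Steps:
56483/((36*a(6))) = 56483/((36*6**3)) = 56483/((36*216)) = 56483/7776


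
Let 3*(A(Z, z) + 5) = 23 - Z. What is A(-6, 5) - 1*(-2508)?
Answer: 7538/3 ≈ 2512.7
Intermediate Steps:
A(Z, z) = 8/3 - Z/3 (A(Z, z) = -5 + (23 - Z)/3 = -5 + (23/3 - Z/3) = 8/3 - Z/3)
A(-6, 5) - 1*(-2508) = (8/3 - ⅓*(-6)) - 1*(-2508) = (8/3 + 2) + 2508 = 14/3 + 2508 = 7538/3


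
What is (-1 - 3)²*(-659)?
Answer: -10544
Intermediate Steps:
(-1 - 3)²*(-659) = (-4)²*(-659) = 16*(-659) = -10544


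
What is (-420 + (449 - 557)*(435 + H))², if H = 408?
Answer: 8365663296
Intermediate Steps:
(-420 + (449 - 557)*(435 + H))² = (-420 + (449 - 557)*(435 + 408))² = (-420 - 108*843)² = (-420 - 91044)² = (-91464)² = 8365663296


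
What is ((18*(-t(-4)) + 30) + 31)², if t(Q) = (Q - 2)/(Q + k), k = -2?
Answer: 1849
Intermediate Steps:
t(Q) = 1 (t(Q) = (Q - 2)/(Q - 2) = (-2 + Q)/(-2 + Q) = 1)
((18*(-t(-4)) + 30) + 31)² = ((18*(-1*1) + 30) + 31)² = ((18*(-1) + 30) + 31)² = ((-18 + 30) + 31)² = (12 + 31)² = 43² = 1849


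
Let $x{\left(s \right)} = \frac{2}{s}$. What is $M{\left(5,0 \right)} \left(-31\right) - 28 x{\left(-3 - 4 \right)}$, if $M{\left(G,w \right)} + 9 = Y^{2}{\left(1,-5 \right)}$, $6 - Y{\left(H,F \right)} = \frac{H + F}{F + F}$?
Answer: $- \frac{17129}{25} \approx -685.16$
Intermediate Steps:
$Y{\left(H,F \right)} = 6 - \frac{F + H}{2 F}$ ($Y{\left(H,F \right)} = 6 - \frac{H + F}{F + F} = 6 - \frac{F + H}{2 F}$)
$M{\left(G,w \right)} = \frac{559}{25}$ ($M{\left(G,w \right)} = -9 + \left(\frac{\left(-1\right) 1 + 11 \left(-5\right)}{2 \left(-5\right)}\right)^{2} = -9 + \left(\frac{1}{2} \left(- \frac{1}{5}\right) \left(-1 - 55\right)\right)^{2} = -9 + \left(\frac{1}{2} \left(- \frac{1}{5}\right) \left(-56\right)\right)^{2} = -9 + \left(\frac{28}{5}\right)^{2} = -9 + \frac{784}{25} = \frac{559}{25}$)
$M{\left(5,0 \right)} \left(-31\right) - 28 x{\left(-3 - 4 \right)} = \frac{559}{25} \left(-31\right) - 28 \frac{2}{-3 - 4} = - \frac{17329}{25} - 28 \frac{2}{-7} = - \frac{17329}{25} - 28 \cdot 2 \left(- \frac{1}{7}\right) = - \frac{17329}{25} - -8 = - \frac{17329}{25} + 8 = - \frac{17129}{25}$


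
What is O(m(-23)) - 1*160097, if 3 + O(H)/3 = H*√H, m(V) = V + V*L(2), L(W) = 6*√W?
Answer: -160106 - 69*I*√23*(1 + 6*√2)^(3/2) ≈ -1.6011e+5 - 9666.9*I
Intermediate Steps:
m(V) = V + 6*V*√2 (m(V) = V + V*(6*√2) = V + 6*V*√2)
O(H) = -9 + 3*H^(3/2) (O(H) = -9 + 3*(H*√H) = -9 + 3*H^(3/2))
O(m(-23)) - 1*160097 = (-9 + 3*(-23*(1 + 6*√2))^(3/2)) - 1*160097 = (-9 + 3*(-23 - 138*√2)^(3/2)) - 160097 = -160106 + 3*(-23 - 138*√2)^(3/2)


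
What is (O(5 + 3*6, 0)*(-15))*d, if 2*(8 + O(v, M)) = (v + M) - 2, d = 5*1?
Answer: -375/2 ≈ -187.50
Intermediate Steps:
d = 5
O(v, M) = -9 + M/2 + v/2 (O(v, M) = -8 + ((v + M) - 2)/2 = -8 + ((M + v) - 2)/2 = -8 + (-2 + M + v)/2 = -8 + (-1 + M/2 + v/2) = -9 + M/2 + v/2)
(O(5 + 3*6, 0)*(-15))*d = ((-9 + (½)*0 + (5 + 3*6)/2)*(-15))*5 = ((-9 + 0 + (5 + 18)/2)*(-15))*5 = ((-9 + 0 + (½)*23)*(-15))*5 = ((-9 + 0 + 23/2)*(-15))*5 = ((5/2)*(-15))*5 = -75/2*5 = -375/2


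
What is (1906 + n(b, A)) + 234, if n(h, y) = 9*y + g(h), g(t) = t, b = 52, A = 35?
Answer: 2507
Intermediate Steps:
n(h, y) = h + 9*y (n(h, y) = 9*y + h = h + 9*y)
(1906 + n(b, A)) + 234 = (1906 + (52 + 9*35)) + 234 = (1906 + (52 + 315)) + 234 = (1906 + 367) + 234 = 2273 + 234 = 2507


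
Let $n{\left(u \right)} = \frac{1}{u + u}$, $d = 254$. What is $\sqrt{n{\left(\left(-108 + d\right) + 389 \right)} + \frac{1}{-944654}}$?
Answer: $\frac{2 \sqrt{14902431686430}}{252694945} \approx 0.030554$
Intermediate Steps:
$n{\left(u \right)} = \frac{1}{2 u}$
$\sqrt{n{\left(\left(-108 + d\right) + 389 \right)} + \frac{1}{-944654}} = \sqrt{\frac{1}{2 \left(\left(-108 + 254\right) + 389\right)} + \frac{1}{-944654}} = \sqrt{\frac{1}{2 \left(146 + 389\right)} - \frac{1}{944654}} = \sqrt{\frac{1}{2 \cdot 535} - \frac{1}{944654}} = \sqrt{\frac{1}{2} \cdot \frac{1}{535} - \frac{1}{944654}} = \sqrt{\frac{1}{1070} - \frac{1}{944654}} = \sqrt{\frac{235896}{252694945}} = \frac{2 \sqrt{14902431686430}}{252694945}$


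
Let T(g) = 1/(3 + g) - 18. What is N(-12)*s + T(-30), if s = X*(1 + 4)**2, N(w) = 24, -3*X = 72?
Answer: -389287/27 ≈ -14418.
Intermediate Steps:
X = -24 (X = -1/3*72 = -24)
T(g) = -18 + 1/(3 + g)
s = -600 (s = -24*(1 + 4)**2 = -24*5**2 = -24*25 = -600)
N(-12)*s + T(-30) = 24*(-600) + (-53 - 18*(-30))/(3 - 30) = -14400 + (-53 + 540)/(-27) = -14400 - 1/27*487 = -14400 - 487/27 = -389287/27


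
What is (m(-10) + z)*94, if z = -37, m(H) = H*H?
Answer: 5922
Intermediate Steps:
m(H) = H²
(m(-10) + z)*94 = ((-10)² - 37)*94 = (100 - 37)*94 = 63*94 = 5922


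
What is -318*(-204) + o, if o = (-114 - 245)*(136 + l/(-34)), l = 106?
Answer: 291843/17 ≈ 17167.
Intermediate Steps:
o = -810981/17 (o = (-114 - 245)*(136 + 106/(-34)) = -359*(136 + 106*(-1/34)) = -359*(136 - 53/17) = -359*2259/17 = -810981/17 ≈ -47705.)
-318*(-204) + o = -318*(-204) - 810981/17 = 64872 - 810981/17 = 291843/17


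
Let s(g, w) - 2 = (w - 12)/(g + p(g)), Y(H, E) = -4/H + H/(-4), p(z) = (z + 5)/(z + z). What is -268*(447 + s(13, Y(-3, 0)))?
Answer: -64153639/534 ≈ -1.2014e+5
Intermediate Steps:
p(z) = (5 + z)/(2*z) (p(z) = (5 + z)/((2*z)) = (5 + z)*(1/(2*z)) = (5 + z)/(2*z))
Y(H, E) = -4/H - H/4 (Y(H, E) = -4/H + H*(-¼) = -4/H - H/4)
s(g, w) = 2 + (-12 + w)/(g + (5 + g)/(2*g)) (s(g, w) = 2 + (w - 12)/(g + (5 + g)/(2*g)) = 2 + (-12 + w)/(g + (5 + g)/(2*g)))
-268*(447 + s(13, Y(-3, 0))) = -268*(447 + 2*(5 + 13 + 13*(-12 + (-4/(-3) - ¼*(-3)) + 2*13))/(5 + 13 + 2*13²)) = -268*(447 + 2*(5 + 13 + 13*(-12 + (-4*(-⅓) + ¾) + 26))/(5 + 13 + 2*169)) = -268*(447 + 2*(5 + 13 + 13*(-12 + (4/3 + ¾) + 26))/(5 + 13 + 338)) = -268*(447 + 2*(5 + 13 + 13*(-12 + 25/12 + 26))/356) = -268*(447 + 2*(1/356)*(5 + 13 + 13*(193/12))) = -268*(447 + 2*(1/356)*(5 + 13 + 2509/12)) = -268*(447 + 2*(1/356)*(2725/12)) = -268*(447 + 2725/2136) = -268*957517/2136 = -64153639/534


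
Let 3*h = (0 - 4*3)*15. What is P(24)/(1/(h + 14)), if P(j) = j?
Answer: -1104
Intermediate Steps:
h = -60 (h = ((0 - 4*3)*15)/3 = ((0 - 12)*15)/3 = (-12*15)/3 = (1/3)*(-180) = -60)
P(24)/(1/(h + 14)) = 24/(1/(-60 + 14)) = 24/(1/(-46)) = 24/(-1/46) = 24*(-46) = -1104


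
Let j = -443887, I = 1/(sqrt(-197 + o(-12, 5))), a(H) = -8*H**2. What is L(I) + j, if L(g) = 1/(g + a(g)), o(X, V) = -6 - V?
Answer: -7545975/17 + 52*I*sqrt(13)/17 ≈ -4.4388e+5 + 11.029*I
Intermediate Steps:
I = -I*sqrt(13)/52 (I = 1/(sqrt(-197 + (-6 - 1*5))) = 1/(sqrt(-197 + (-6 - 5))) = 1/(sqrt(-197 - 11)) = 1/(sqrt(-208)) = 1/(4*I*sqrt(13)) = -I*sqrt(13)/52 ≈ -0.069337*I)
L(g) = 1/(g - 8*g**2)
L(I) + j = -1/(((-I*sqrt(13)/52))*(-1 + 8*(-I*sqrt(13)/52))) - 443887 = -4*I*sqrt(13)/(-1 - 2*I*sqrt(13)/13) - 443887 = -443887 - 4*I*sqrt(13)/(-1 - 2*I*sqrt(13)/13)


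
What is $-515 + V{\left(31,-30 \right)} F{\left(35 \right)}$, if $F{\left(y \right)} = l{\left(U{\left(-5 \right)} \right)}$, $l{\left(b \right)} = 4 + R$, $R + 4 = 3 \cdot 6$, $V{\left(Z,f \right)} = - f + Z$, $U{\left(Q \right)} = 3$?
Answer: $583$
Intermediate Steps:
$V{\left(Z,f \right)} = Z - f$
$R = 14$ ($R = -4 + 3 \cdot 6 = -4 + 18 = 14$)
$l{\left(b \right)} = 18$ ($l{\left(b \right)} = 4 + 14 = 18$)
$F{\left(y \right)} = 18$
$-515 + V{\left(31,-30 \right)} F{\left(35 \right)} = -515 + \left(31 - -30\right) 18 = -515 + \left(31 + 30\right) 18 = -515 + 61 \cdot 18 = -515 + 1098 = 583$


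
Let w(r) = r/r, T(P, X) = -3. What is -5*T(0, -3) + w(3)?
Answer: 16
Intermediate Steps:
w(r) = 1
-5*T(0, -3) + w(3) = -5*(-3) + 1 = 15 + 1 = 16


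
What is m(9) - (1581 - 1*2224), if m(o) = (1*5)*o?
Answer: 688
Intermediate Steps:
m(o) = 5*o
m(9) - (1581 - 1*2224) = 5*9 - (1581 - 1*2224) = 45 - (1581 - 2224) = 45 - 1*(-643) = 45 + 643 = 688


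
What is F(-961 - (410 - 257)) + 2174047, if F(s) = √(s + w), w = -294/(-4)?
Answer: 2174047 + I*√4162/2 ≈ 2.174e+6 + 32.257*I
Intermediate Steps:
w = 147/2 (w = -294*(-¼) = 147/2 ≈ 73.500)
F(s) = √(147/2 + s) (F(s) = √(s + 147/2) = √(147/2 + s))
F(-961 - (410 - 257)) + 2174047 = √(294 + 4*(-961 - (410 - 257)))/2 + 2174047 = √(294 + 4*(-961 - 1*153))/2 + 2174047 = √(294 + 4*(-961 - 153))/2 + 2174047 = √(294 + 4*(-1114))/2 + 2174047 = √(294 - 4456)/2 + 2174047 = √(-4162)/2 + 2174047 = (I*√4162)/2 + 2174047 = I*√4162/2 + 2174047 = 2174047 + I*√4162/2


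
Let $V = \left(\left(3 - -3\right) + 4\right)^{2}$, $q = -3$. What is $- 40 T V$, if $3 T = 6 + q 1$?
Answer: $-4000$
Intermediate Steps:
$V = 100$ ($V = \left(\left(3 + 3\right) + 4\right)^{2} = \left(6 + 4\right)^{2} = 10^{2} = 100$)
$T = 1$ ($T = \frac{6 - 3}{3} = \frac{1}{3} \cdot 3 = 1$)
$- 40 T V = \left(-40\right) 1 \cdot 100 = \left(-40\right) 100 = -4000$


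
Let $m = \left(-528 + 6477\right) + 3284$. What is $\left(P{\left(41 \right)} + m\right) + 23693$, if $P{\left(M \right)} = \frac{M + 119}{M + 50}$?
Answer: $\frac{2996426}{91} \approx 32928.0$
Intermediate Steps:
$P{\left(M \right)} = \frac{119 + M}{50 + M}$
$m = 9233$ ($m = 5949 + 3284 = 9233$)
$\left(P{\left(41 \right)} + m\right) + 23693 = \left(\frac{119 + 41}{50 + 41} + 9233\right) + 23693 = \left(\frac{1}{91} \cdot 160 + 9233\right) + 23693 = \left(\frac{160}{91} + 9233\right) + 23693 = \frac{840363}{91} + 23693 = \frac{2996426}{91}$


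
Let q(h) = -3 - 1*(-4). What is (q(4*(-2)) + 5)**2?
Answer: 36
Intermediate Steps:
q(h) = 1 (q(h) = -3 + 4 = 1)
(q(4*(-2)) + 5)**2 = (1 + 5)**2 = 6**2 = 36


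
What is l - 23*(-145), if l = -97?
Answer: 3238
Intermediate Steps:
l - 23*(-145) = -97 - 23*(-145) = -97 + 3335 = 3238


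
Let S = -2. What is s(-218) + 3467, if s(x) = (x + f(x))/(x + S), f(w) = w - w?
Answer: 381479/110 ≈ 3468.0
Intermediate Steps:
f(w) = 0
s(x) = x/(-2 + x) (s(x) = (x + 0)/(x - 2) = x/(-2 + x))
s(-218) + 3467 = -218/(-2 - 218) + 3467 = -218/(-220) + 3467 = -218*(-1/220) + 3467 = 109/110 + 3467 = 381479/110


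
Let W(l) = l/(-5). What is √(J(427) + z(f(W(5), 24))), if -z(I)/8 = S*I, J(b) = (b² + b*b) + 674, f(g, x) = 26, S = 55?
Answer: 2*√88473 ≈ 594.89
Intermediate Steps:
W(l) = -l/5 (W(l) = l*(-⅕) = -l/5)
J(b) = 674 + 2*b² (J(b) = (b² + b²) + 674 = 2*b² + 674 = 674 + 2*b²)
z(I) = -440*I
√(J(427) + z(f(W(5), 24))) = √((674 + 2*427²) - 440*26) = √((674 + 2*182329) - 11440) = √((674 + 364658) - 11440) = √(365332 - 11440) = √353892 = 2*√88473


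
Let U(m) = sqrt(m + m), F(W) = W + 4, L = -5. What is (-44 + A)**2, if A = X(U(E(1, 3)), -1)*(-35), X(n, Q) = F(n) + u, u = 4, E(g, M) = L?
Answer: 92726 + 22680*I*sqrt(10) ≈ 92726.0 + 71721.0*I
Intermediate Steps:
F(W) = 4 + W
E(g, M) = -5
U(m) = sqrt(2)*sqrt(m) (U(m) = sqrt(2*m) = sqrt(2)*sqrt(m))
X(n, Q) = 8 + n (X(n, Q) = (4 + n) + 4 = 8 + n)
A = -280 - 35*I*sqrt(10) (A = (8 + sqrt(2)*sqrt(-5))*(-35) = (8 + sqrt(2)*(I*sqrt(5)))*(-35) = (8 + I*sqrt(10))*(-35) = -280 - 35*I*sqrt(10) ≈ -280.0 - 110.68*I)
(-44 + A)**2 = (-44 + (-280 - 35*I*sqrt(10)))**2 = (-324 - 35*I*sqrt(10))**2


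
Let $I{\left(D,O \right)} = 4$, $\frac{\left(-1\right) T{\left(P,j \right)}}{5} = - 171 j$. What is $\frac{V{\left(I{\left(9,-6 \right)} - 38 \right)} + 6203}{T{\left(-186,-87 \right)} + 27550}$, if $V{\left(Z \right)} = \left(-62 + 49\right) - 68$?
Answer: $- \frac{6122}{46835} \approx -0.13071$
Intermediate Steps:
$T{\left(P,j \right)} = 855 j$ ($T{\left(P,j \right)} = - 5 \left(- 171 j\right) = 855 j$)
$V{\left(Z \right)} = -81$ ($V{\left(Z \right)} = -13 - 68 = -81$)
$\frac{V{\left(I{\left(9,-6 \right)} - 38 \right)} + 6203}{T{\left(-186,-87 \right)} + 27550} = \frac{-81 + 6203}{855 \left(-87\right) + 27550} = \frac{6122}{-74385 + 27550} = \frac{6122}{-46835} = 6122 \left(- \frac{1}{46835}\right) = - \frac{6122}{46835}$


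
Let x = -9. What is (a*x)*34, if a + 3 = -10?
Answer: 3978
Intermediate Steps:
a = -13 (a = -3 - 10 = -13)
(a*x)*34 = -13*(-9)*34 = 117*34 = 3978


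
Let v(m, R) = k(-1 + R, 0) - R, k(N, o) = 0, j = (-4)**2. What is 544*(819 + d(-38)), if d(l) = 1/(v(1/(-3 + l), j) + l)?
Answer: 12029200/27 ≈ 4.4553e+5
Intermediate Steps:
j = 16
v(m, R) = -R (v(m, R) = 0 - R = -R)
d(l) = 1/(-16 + l) (d(l) = 1/(-1*16 + l) = 1/(-16 + l))
544*(819 + d(-38)) = 544*(819 + 1/(-16 - 38)) = 544*(819 + 1/(-54)) = 544*(819 - 1/54) = 544*(44225/54) = 12029200/27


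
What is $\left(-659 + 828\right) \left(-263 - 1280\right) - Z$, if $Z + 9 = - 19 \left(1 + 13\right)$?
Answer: $-260492$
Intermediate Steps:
$Z = -275$ ($Z = -9 - 19 \left(1 + 13\right) = -9 - 266 = -275$)
$\left(-659 + 828\right) \left(-263 - 1280\right) - Z = \left(-659 + 828\right) \left(-263 - 1280\right) - -275 = 169 \left(-1543\right) + 275 = -260767 + 275 = -260492$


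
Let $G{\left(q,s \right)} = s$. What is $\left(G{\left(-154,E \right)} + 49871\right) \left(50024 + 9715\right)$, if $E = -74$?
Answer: $2974822983$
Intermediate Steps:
$\left(G{\left(-154,E \right)} + 49871\right) \left(50024 + 9715\right) = \left(-74 + 49871\right) \left(50024 + 9715\right) = 49797 \cdot 59739 = 2974822983$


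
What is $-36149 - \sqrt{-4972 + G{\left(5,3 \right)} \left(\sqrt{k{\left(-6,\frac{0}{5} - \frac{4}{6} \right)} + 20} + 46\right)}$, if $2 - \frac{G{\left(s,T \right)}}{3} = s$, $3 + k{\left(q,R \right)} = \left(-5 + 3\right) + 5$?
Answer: $-36149 - i \sqrt{5386 + 18 \sqrt{5}} \approx -36149.0 - 73.663 i$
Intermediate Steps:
$k{\left(q,R \right)} = 0$ ($k{\left(q,R \right)} = -3 + \left(\left(-5 + 3\right) + 5\right) = -3 + \left(-2 + 5\right) = -3 + 3 = 0$)
$G{\left(s,T \right)} = 6 - 3 s$
$-36149 - \sqrt{-4972 + G{\left(5,3 \right)} \left(\sqrt{k{\left(-6,\frac{0}{5} - \frac{4}{6} \right)} + 20} + 46\right)} = -36149 - \sqrt{-4972 + \left(6 - 15\right) \left(\sqrt{0 + 20} + 46\right)} = -36149 - \sqrt{-4972 + \left(6 - 15\right) \left(\sqrt{20} + 46\right)} = -36149 - \sqrt{-4972 - 9 \left(2 \sqrt{5} + 46\right)} = -36149 - \sqrt{-4972 - 9 \left(46 + 2 \sqrt{5}\right)} = -36149 - \sqrt{-4972 - \left(414 + 18 \sqrt{5}\right)} = -36149 - \sqrt{-5386 - 18 \sqrt{5}}$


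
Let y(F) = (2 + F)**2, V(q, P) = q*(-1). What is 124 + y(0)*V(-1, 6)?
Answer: 128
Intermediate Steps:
V(q, P) = -q
124 + y(0)*V(-1, 6) = 124 + (2 + 0)**2*(-1*(-1)) = 124 + 2**2*1 = 124 + 4*1 = 124 + 4 = 128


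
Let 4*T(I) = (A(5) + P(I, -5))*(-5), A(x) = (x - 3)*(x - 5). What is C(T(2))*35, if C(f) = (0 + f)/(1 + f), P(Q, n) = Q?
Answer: 175/3 ≈ 58.333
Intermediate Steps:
A(x) = (-5 + x)*(-3 + x) (A(x) = (-3 + x)*(-5 + x) = (-5 + x)*(-3 + x))
T(I) = -5*I/4 (T(I) = (((15 + 5² - 8*5) + I)*(-5))/4 = (((15 + 25 - 40) + I)*(-5))/4 = ((0 + I)*(-5))/4 = (I*(-5))/4 = (-5*I)/4 = -5*I/4)
C(f) = f/(1 + f)
C(T(2))*35 = ((-5/4*2)/(1 - 5/4*2))*35 = -5/(2*(1 - 5/2))*35 = -5/(2*(-3/2))*35 = -5/2*(-⅔)*35 = (5/3)*35 = 175/3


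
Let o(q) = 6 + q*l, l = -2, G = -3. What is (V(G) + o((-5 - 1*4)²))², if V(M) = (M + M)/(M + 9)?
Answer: 24649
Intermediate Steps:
o(q) = 6 - 2*q (o(q) = 6 + q*(-2) = 6 - 2*q)
V(M) = 2*M/(9 + M) (V(M) = (2*M)/(9 + M) = 2*M/(9 + M))
(V(G) + o((-5 - 1*4)²))² = (2*(-3)/(9 - 3) + (6 - 2*(-5 - 1*4)²))² = (2*(-3)/6 + (6 - 2*(-5 - 4)²))² = (2*(-3)*(⅙) + (6 - 2*(-9)²))² = (-1 + (6 - 2*81))² = (-1 + (6 - 162))² = (-1 - 156)² = (-157)² = 24649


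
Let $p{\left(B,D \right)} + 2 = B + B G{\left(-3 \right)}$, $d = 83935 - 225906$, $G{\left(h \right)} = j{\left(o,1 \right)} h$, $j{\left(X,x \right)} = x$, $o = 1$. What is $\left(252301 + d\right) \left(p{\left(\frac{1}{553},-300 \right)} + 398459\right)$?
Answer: $\frac{24310853507270}{553} \approx 4.3962 \cdot 10^{10}$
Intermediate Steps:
$G{\left(h \right)} = h$ ($G{\left(h \right)} = 1 h = h$)
$d = -141971$ ($d = 83935 - 225906 = -141971$)
$p{\left(B,D \right)} = -2 - 2 B$ ($p{\left(B,D \right)} = -2 + \left(B + B \left(-3\right)\right) = -2 + \left(B - 3 B\right) = -2 - 2 B$)
$\left(252301 + d\right) \left(p{\left(\frac{1}{553},-300 \right)} + 398459\right) = \left(252301 - 141971\right) \left(\left(-2 - \frac{2}{553}\right) + 398459\right) = 110330 \left(\left(-2 - \frac{2}{553}\right) + 398459\right) = 110330 \left(- \frac{1108}{553} + 398459\right) = 110330 \cdot \frac{220346719}{553} = \frac{24310853507270}{553}$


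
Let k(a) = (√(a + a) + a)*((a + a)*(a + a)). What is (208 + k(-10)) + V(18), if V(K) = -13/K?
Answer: -68269/18 + 800*I*√5 ≈ -3792.7 + 1788.9*I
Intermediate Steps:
k(a) = 4*a²*(a + √2*√a) (k(a) = (√(2*a) + a)*((2*a)*(2*a)) = (√2*√a + a)*(4*a²) = (a + √2*√a)*(4*a²) = 4*a²*(a + √2*√a))
(208 + k(-10)) + V(18) = (208 + (4*(-10)³ + 4*√2*(-10)^(5/2))) - 13/18 = (208 + (4*(-1000) + 4*√2*(100*I*√10))) - 13*1/18 = (208 + (-4000 + 800*I*√5)) - 13/18 = (-3792 + 800*I*√5) - 13/18 = -68269/18 + 800*I*√5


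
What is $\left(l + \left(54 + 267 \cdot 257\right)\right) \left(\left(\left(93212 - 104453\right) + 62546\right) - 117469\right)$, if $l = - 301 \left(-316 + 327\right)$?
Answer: $-4324611368$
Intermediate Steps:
$l = -3311$ ($l = \left(-301\right) 11 = -3311$)
$\left(l + \left(54 + 267 \cdot 257\right)\right) \left(\left(\left(93212 - 104453\right) + 62546\right) - 117469\right) = \left(-3311 + \left(54 + 267 \cdot 257\right)\right) \left(\left(\left(93212 - 104453\right) + 62546\right) - 117469\right) = \left(-3311 + \left(54 + 68619\right)\right) \left(\left(-11241 + 62546\right) - 117469\right) = \left(-3311 + 68673\right) \left(51305 - 117469\right) = 65362 \left(-66164\right) = -4324611368$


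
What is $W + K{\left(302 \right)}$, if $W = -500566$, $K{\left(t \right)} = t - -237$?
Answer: $-500027$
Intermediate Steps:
$K{\left(t \right)} = 237 + t$ ($K{\left(t \right)} = t + 237 = 237 + t$)
$W + K{\left(302 \right)} = -500566 + \left(237 + 302\right) = -500566 + 539 = -500027$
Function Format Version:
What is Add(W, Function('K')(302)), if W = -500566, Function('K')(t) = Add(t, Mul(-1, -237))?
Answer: -500027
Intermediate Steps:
Function('K')(t) = Add(237, t) (Function('K')(t) = Add(t, 237) = Add(237, t))
Add(W, Function('K')(302)) = Add(-500566, Add(237, 302)) = Add(-500566, 539) = -500027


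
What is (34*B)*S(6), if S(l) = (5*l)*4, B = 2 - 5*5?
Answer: -93840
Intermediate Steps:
B = -23 (B = 2 - 25 = -23)
S(l) = 20*l
(34*B)*S(6) = (34*(-23))*(20*6) = -782*120 = -93840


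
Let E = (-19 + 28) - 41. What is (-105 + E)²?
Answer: 18769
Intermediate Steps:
E = -32 (E = 9 - 41 = -32)
(-105 + E)² = (-105 - 32)² = (-137)² = 18769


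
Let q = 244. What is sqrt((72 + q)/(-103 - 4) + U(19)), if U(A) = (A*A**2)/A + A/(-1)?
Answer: sqrt(3881746)/107 ≈ 18.413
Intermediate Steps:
U(A) = A**2 - A (U(A) = A**3/A + A*(-1) = A**2 - A)
sqrt((72 + q)/(-103 - 4) + U(19)) = sqrt((72 + 244)/(-103 - 4) + 19*(-1 + 19)) = sqrt(316/(-107) + 19*18) = sqrt(316*(-1/107) + 342) = sqrt(-316/107 + 342) = sqrt(36278/107) = sqrt(3881746)/107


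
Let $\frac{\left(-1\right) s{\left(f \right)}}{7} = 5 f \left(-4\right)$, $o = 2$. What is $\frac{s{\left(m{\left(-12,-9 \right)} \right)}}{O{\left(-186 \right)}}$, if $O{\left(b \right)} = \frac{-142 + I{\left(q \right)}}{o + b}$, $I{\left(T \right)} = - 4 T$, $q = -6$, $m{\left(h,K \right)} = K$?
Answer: $- \frac{115920}{59} \approx -1964.7$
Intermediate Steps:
$s{\left(f \right)} = 140 f$ ($s{\left(f \right)} = - 7 \cdot 5 f \left(-4\right) = - 7 \left(- 20 f\right) = 140 f$)
$O{\left(b \right)} = - \frac{118}{2 + b}$ ($O{\left(b \right)} = \frac{-142 - -24}{2 + b} = \frac{-142 + 24}{2 + b} = - \frac{118}{2 + b}$)
$\frac{s{\left(m{\left(-12,-9 \right)} \right)}}{O{\left(-186 \right)}} = \frac{140 \left(-9\right)}{\left(-118\right) \frac{1}{2 - 186}} = - \frac{1260}{\left(-118\right) \frac{1}{-184}} = - \frac{1260}{\left(-118\right) \left(- \frac{1}{184}\right)} = - \frac{1260}{\frac{59}{92}} = \left(-1260\right) \frac{92}{59} = - \frac{115920}{59}$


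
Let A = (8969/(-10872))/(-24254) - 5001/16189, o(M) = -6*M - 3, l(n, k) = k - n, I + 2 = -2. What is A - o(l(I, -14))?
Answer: -244644105840571/4268869121232 ≈ -57.309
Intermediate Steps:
I = -4 (I = -2 - 2 = -4)
o(M) = -3 - 6*M
A = -1318565930347/4268869121232 (A = (8969*(-1/10872))*(-1/24254) - 5001*1/16189 = -8969/10872*(-1/24254) - 5001/16189 = 8969/263689488 - 5001/16189 = -1318565930347/4268869121232 ≈ -0.30888)
A - o(l(I, -14)) = -1318565930347/4268869121232 - (-3 - 6*(-14 - 1*(-4))) = -1318565930347/4268869121232 - (-3 - 6*(-14 + 4)) = -1318565930347/4268869121232 - (-3 - 6*(-10)) = -1318565930347/4268869121232 - (-3 + 60) = -1318565930347/4268869121232 - 1*57 = -1318565930347/4268869121232 - 57 = -244644105840571/4268869121232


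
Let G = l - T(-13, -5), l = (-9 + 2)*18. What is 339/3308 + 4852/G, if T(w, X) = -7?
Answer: -16010075/393652 ≈ -40.671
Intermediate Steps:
l = -126 (l = -7*18 = -126)
G = -119 (G = -126 - 1*(-7) = -126 + 7 = -119)
339/3308 + 4852/G = 339/3308 + 4852/(-119) = 339*(1/3308) + 4852*(-1/119) = 339/3308 - 4852/119 = -16010075/393652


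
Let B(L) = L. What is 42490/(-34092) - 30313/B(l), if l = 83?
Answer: -518478733/1414818 ≈ -366.46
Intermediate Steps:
42490/(-34092) - 30313/B(l) = 42490/(-34092) - 30313/83 = 42490*(-1/34092) - 30313*1/83 = -21245/17046 - 30313/83 = -518478733/1414818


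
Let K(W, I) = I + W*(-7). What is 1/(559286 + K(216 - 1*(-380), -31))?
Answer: 1/555083 ≈ 1.8015e-6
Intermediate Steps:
K(W, I) = I - 7*W
1/(559286 + K(216 - 1*(-380), -31)) = 1/(559286 + (-31 - 7*(216 - 1*(-380)))) = 1/(559286 + (-31 - 7*(216 + 380))) = 1/(559286 + (-31 - 7*596)) = 1/(559286 + (-31 - 4172)) = 1/(559286 - 4203) = 1/555083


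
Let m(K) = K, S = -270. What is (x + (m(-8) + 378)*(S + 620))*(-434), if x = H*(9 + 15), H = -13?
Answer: -56067592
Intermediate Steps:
x = -312 (x = -13*(9 + 15) = -13*24 = -312)
(x + (m(-8) + 378)*(S + 620))*(-434) = (-312 + (-8 + 378)*(-270 + 620))*(-434) = (-312 + 370*350)*(-434) = (-312 + 129500)*(-434) = 129188*(-434) = -56067592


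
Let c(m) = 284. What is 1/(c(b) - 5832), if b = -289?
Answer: -1/5548 ≈ -0.00018025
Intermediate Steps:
1/(c(b) - 5832) = 1/(284 - 5832) = 1/(-5548) = -1/5548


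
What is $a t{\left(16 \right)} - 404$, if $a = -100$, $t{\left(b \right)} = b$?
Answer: $-2004$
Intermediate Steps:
$a t{\left(16 \right)} - 404 = \left(-100\right) 16 - 404 = -1600 - 404 = -2004$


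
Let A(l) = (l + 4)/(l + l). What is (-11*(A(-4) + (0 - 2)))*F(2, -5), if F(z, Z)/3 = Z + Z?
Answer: -660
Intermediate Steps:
A(l) = (4 + l)/(2*l) (A(l) = (4 + l)/((2*l)) = (4 + l)*(1/(2*l)) = (4 + l)/(2*l))
F(z, Z) = 6*Z (F(z, Z) = 3*(Z + Z) = 3*(2*Z) = 6*Z)
(-11*(A(-4) + (0 - 2)))*F(2, -5) = (-11*((½)*(4 - 4)/(-4) + (0 - 2)))*(6*(-5)) = -11*((½)*(-¼)*0 - 2)*(-30) = -11*(0 - 2)*(-30) = -11*(-2)*(-30) = 22*(-30) = -660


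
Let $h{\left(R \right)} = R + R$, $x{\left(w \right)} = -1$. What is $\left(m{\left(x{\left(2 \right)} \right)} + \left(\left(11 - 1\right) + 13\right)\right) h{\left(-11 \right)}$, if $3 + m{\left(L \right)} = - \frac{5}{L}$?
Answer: $-550$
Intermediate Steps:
$h{\left(R \right)} = 2 R$
$m{\left(L \right)} = -3 - \frac{5}{L}$
$\left(m{\left(x{\left(2 \right)} \right)} + \left(\left(11 - 1\right) + 13\right)\right) h{\left(-11 \right)} = \left(\left(-3 - \frac{5}{-1}\right) + \left(\left(11 - 1\right) + 13\right)\right) 2 \left(-11\right) = \left(\left(-3 - -5\right) + \left(10 + 13\right)\right) \left(-22\right) = \left(\left(-3 + 5\right) + 23\right) \left(-22\right) = \left(2 + 23\right) \left(-22\right) = 25 \left(-22\right) = -550$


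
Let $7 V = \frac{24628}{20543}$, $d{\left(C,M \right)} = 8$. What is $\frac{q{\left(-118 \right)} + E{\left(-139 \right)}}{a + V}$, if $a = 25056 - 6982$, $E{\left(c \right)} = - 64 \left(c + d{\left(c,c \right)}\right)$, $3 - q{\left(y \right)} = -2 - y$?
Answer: $\frac{1189378071}{2599083902} \approx 0.45761$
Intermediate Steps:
$q{\left(y \right)} = 5 + y$ ($q{\left(y \right)} = 3 - \left(-2 - y\right) = 3 + \left(2 + y\right) = 5 + y$)
$V = \frac{24628}{143801}$ ($V = \frac{24628 \cdot \frac{1}{20543}}{7} = \frac{1}{7} \cdot \frac{24628}{20543} = \frac{24628}{143801} \approx 0.17126$)
$E{\left(c \right)} = -512 - 64 c$ ($E{\left(c \right)} = - 64 \left(c + 8\right) = - 64 \left(8 + c\right) = -512 - 64 c$)
$a = 18074$
$\frac{q{\left(-118 \right)} + E{\left(-139 \right)}}{a + V} = \frac{\left(5 - 118\right) - -8384}{18074 + \frac{24628}{143801}} = \frac{-113 + \left(-512 + 8896\right)}{\frac{2599083902}{143801}} = \left(-113 + 8384\right) \frac{143801}{2599083902} = 8271 \cdot \frac{143801}{2599083902} = \frac{1189378071}{2599083902}$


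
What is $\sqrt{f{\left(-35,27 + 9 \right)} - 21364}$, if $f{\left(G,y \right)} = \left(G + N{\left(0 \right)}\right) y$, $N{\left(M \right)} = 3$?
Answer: $2 i \sqrt{5629} \approx 150.05 i$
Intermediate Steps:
$f{\left(G,y \right)} = y \left(3 + G\right)$ ($f{\left(G,y \right)} = \left(G + 3\right) y = \left(3 + G\right) y = y \left(3 + G\right)$)
$\sqrt{f{\left(-35,27 + 9 \right)} - 21364} = \sqrt{\left(27 + 9\right) \left(3 - 35\right) - 21364} = \sqrt{36 \left(-32\right) - 21364} = \sqrt{-1152 - 21364} = \sqrt{-22516} = 2 i \sqrt{5629}$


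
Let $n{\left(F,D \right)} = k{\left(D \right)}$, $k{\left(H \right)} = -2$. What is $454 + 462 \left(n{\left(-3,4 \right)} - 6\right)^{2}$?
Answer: $30022$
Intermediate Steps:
$n{\left(F,D \right)} = -2$
$454 + 462 \left(n{\left(-3,4 \right)} - 6\right)^{2} = 454 + 462 \left(-2 - 6\right)^{2} = 454 + 462 \left(-8\right)^{2} = 454 + 462 \cdot 64 = 454 + 29568 = 30022$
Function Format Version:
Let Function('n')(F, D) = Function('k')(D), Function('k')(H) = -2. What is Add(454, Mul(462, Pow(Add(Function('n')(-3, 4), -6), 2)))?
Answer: 30022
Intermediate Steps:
Function('n')(F, D) = -2
Add(454, Mul(462, Pow(Add(Function('n')(-3, 4), -6), 2))) = Add(454, Mul(462, Pow(Add(-2, -6), 2))) = Add(454, Mul(462, Pow(-8, 2))) = Add(454, Mul(462, 64)) = Add(454, 29568) = 30022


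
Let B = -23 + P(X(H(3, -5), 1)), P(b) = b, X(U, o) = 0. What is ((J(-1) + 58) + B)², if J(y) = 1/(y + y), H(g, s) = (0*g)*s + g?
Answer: 4761/4 ≈ 1190.3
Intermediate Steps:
H(g, s) = g (H(g, s) = 0*s + g = 0 + g = g)
J(y) = 1/(2*y)
B = -23 (B = -23 + 0 = -23)
((J(-1) + 58) + B)² = (((½)/(-1) + 58) - 23)² = (((½)*(-1) + 58) - 23)² = ((-½ + 58) - 23)² = (115/2 - 23)² = (69/2)² = 4761/4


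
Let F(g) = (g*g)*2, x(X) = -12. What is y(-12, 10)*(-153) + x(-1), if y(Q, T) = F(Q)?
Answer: -44076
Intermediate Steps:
F(g) = 2*g**2 (F(g) = g**2*2 = 2*g**2)
y(Q, T) = 2*Q**2
y(-12, 10)*(-153) + x(-1) = (2*(-12)**2)*(-153) - 12 = (2*144)*(-153) - 12 = 288*(-153) - 12 = -44064 - 12 = -44076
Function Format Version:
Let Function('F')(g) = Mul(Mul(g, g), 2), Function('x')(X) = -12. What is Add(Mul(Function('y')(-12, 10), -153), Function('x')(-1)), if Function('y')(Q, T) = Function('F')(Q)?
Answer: -44076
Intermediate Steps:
Function('F')(g) = Mul(2, Pow(g, 2)) (Function('F')(g) = Mul(Pow(g, 2), 2) = Mul(2, Pow(g, 2)))
Function('y')(Q, T) = Mul(2, Pow(Q, 2))
Add(Mul(Function('y')(-12, 10), -153), Function('x')(-1)) = Add(Mul(Mul(2, Pow(-12, 2)), -153), -12) = Add(Mul(Mul(2, 144), -153), -12) = Add(Mul(288, -153), -12) = Add(-44064, -12) = -44076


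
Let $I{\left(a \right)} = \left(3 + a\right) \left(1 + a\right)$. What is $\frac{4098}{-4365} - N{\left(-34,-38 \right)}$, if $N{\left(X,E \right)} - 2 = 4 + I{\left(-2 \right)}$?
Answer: $- \frac{8641}{1455} \approx -5.9388$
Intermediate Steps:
$I{\left(a \right)} = \left(1 + a\right) \left(3 + a\right)$
$N{\left(X,E \right)} = 5$ ($N{\left(X,E \right)} = 2 + \left(4 + \left(3 + \left(-2\right)^{2} + 4 \left(-2\right)\right)\right) = 2 + \left(4 + \left(3 + 4 - 8\right)\right) = 2 + \left(4 - 1\right) = 2 + 3 = 5$)
$\frac{4098}{-4365} - N{\left(-34,-38 \right)} = \frac{4098}{-4365} - 5 = 4098 \left(- \frac{1}{4365}\right) - 5 = - \frac{1366}{1455} - 5 = - \frac{8641}{1455}$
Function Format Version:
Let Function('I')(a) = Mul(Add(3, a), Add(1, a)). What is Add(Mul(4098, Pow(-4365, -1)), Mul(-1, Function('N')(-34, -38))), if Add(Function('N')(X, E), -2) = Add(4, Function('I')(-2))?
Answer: Rational(-8641, 1455) ≈ -5.9388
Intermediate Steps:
Function('I')(a) = Mul(Add(1, a), Add(3, a))
Function('N')(X, E) = 5 (Function('N')(X, E) = Add(2, Add(4, Add(3, Pow(-2, 2), Mul(4, -2)))) = Add(2, Add(4, Add(3, 4, -8))) = Add(2, Add(4, -1)) = Add(2, 3) = 5)
Add(Mul(4098, Pow(-4365, -1)), Mul(-1, Function('N')(-34, -38))) = Add(Mul(4098, Pow(-4365, -1)), Mul(-1, 5)) = Add(Mul(4098, Rational(-1, 4365)), -5) = Add(Rational(-1366, 1455), -5) = Rational(-8641, 1455)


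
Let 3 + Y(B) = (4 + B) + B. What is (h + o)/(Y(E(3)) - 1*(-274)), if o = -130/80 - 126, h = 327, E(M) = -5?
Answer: 319/424 ≈ 0.75236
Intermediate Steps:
Y(B) = 1 + 2*B (Y(B) = -3 + ((4 + B) + B) = -3 + (4 + 2*B) = 1 + 2*B)
o = -1021/8 (o = -130*1/80 - 126 = -13/8 - 126 = -1021/8 ≈ -127.63)
(h + o)/(Y(E(3)) - 1*(-274)) = (327 - 1021/8)/((1 + 2*(-5)) - 1*(-274)) = 1595/(8*((1 - 10) + 274)) = 1595/(8*(-9 + 274)) = (1595/8)/265 = (1595/8)*(1/265) = 319/424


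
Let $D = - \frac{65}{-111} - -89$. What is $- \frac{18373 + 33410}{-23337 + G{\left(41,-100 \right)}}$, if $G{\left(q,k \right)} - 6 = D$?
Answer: $\frac{5747913}{2579797} \approx 2.2281$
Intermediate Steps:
$D = \frac{9944}{111}$ ($D = \left(-65\right) \left(- \frac{1}{111}\right) + 89 = \frac{65}{111} + 89 = \frac{9944}{111} \approx 89.586$)
$G{\left(q,k \right)} = \frac{10610}{111}$ ($G{\left(q,k \right)} = 6 + \frac{9944}{111} = \frac{10610}{111}$)
$- \frac{18373 + 33410}{-23337 + G{\left(41,-100 \right)}} = - \frac{18373 + 33410}{-23337 + \frac{10610}{111}} = - \frac{51783}{- \frac{2579797}{111}} = - \frac{51783 \left(-111\right)}{2579797} = \left(-1\right) \left(- \frac{5747913}{2579797}\right) = \frac{5747913}{2579797}$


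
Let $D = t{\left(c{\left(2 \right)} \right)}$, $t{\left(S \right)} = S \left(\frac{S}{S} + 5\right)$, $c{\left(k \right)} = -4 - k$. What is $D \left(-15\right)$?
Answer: $540$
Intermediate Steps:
$t{\left(S \right)} = 6 S$ ($t{\left(S \right)} = S \left(1 + 5\right) = S 6 = 6 S$)
$D = -36$ ($D = 6 \left(-4 - 2\right) = 6 \left(-6\right) = -36$)
$D \left(-15\right) = \left(-36\right) \left(-15\right) = 540$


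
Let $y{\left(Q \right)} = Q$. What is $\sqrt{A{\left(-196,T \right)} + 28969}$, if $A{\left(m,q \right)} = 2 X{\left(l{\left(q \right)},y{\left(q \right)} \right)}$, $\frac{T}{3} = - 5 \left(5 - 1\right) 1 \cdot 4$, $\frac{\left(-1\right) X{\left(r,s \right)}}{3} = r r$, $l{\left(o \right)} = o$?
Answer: $i \sqrt{316631} \approx 562.7 i$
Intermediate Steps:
$X{\left(r,s \right)} = - 3 r^{2}$ ($X{\left(r,s \right)} = - 3 r r = - 3 r^{2}$)
$T = -240$ ($T = 3 - 5 \left(5 - 1\right) 1 \cdot 4 = 3 - 5 \cdot 4 \cdot 1 \cdot 4 = 3 \left(-5\right) 4 \cdot 4 = 3 \left(\left(-20\right) 4\right) = 3 \left(-80\right) = -240$)
$A{\left(m,q \right)} = - 6 q^{2}$ ($A{\left(m,q \right)} = 2 \left(- 3 q^{2}\right) = - 6 q^{2}$)
$\sqrt{A{\left(-196,T \right)} + 28969} = \sqrt{- 6 \left(-240\right)^{2} + 28969} = \sqrt{\left(-6\right) 57600 + 28969} = \sqrt{-345600 + 28969} = \sqrt{-316631} = i \sqrt{316631}$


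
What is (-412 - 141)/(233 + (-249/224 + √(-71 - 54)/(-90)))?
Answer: -521176946976/218544157889 - 124862976*I*√5/218544157889 ≈ -2.3848 - 0.0012776*I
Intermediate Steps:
(-412 - 141)/(233 + (-249/224 + √(-71 - 54)/(-90))) = -553/(233 + (-249*1/224 + √(-125)*(-1/90))) = -553/(233 + (-249/224 + (5*I*√5)*(-1/90))) = -553/(233 + (-249/224 - I*√5/18)) = -553/(51943/224 - I*√5/18)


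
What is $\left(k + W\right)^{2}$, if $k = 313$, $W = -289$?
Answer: $576$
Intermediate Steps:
$\left(k + W\right)^{2} = \left(313 - 289\right)^{2} = 24^{2} = 576$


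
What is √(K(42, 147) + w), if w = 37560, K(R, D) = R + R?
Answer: 2*√9411 ≈ 194.02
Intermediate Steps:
K(R, D) = 2*R
√(K(42, 147) + w) = √(2*42 + 37560) = √(84 + 37560) = √37644 = 2*√9411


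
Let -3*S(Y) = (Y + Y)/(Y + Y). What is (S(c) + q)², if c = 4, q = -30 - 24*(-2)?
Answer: 2809/9 ≈ 312.11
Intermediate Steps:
q = 18 (q = -30 - 1*(-48) = -30 + 48 = 18)
S(Y) = -⅓ (S(Y) = -(Y + Y)/(3*(Y + Y)) = -2*Y/(3*(2*Y)) = -2*Y*1/(2*Y)/3 = -⅓*1 = -⅓)
(S(c) + q)² = (-⅓ + 18)² = (53/3)² = 2809/9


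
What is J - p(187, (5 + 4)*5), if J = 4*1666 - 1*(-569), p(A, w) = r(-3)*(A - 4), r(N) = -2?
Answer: 7599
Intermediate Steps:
p(A, w) = 8 - 2*A (p(A, w) = -2*(A - 4) = -2*(-4 + A) = 8 - 2*A)
J = 7233 (J = 6664 + 569 = 7233)
J - p(187, (5 + 4)*5) = 7233 - (8 - 2*187) = 7233 - (8 - 374) = 7233 - 1*(-366) = 7233 + 366 = 7599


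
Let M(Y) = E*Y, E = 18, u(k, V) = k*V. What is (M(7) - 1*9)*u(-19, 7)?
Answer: -15561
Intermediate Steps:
u(k, V) = V*k
M(Y) = 18*Y
(M(7) - 1*9)*u(-19, 7) = (18*7 - 1*9)*(7*(-19)) = (126 - 9)*(-133) = 117*(-133) = -15561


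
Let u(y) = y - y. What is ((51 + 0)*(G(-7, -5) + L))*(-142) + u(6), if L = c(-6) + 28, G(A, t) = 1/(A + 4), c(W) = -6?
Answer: -156910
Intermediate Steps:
G(A, t) = 1/(4 + A)
u(y) = 0
L = 22 (L = -6 + 28 = 22)
((51 + 0)*(G(-7, -5) + L))*(-142) + u(6) = ((51 + 0)*(1/(4 - 7) + 22))*(-142) + 0 = (51*(1/(-3) + 22))*(-142) + 0 = (51*(-⅓ + 22))*(-142) + 0 = (51*(65/3))*(-142) + 0 = 1105*(-142) + 0 = -156910 + 0 = -156910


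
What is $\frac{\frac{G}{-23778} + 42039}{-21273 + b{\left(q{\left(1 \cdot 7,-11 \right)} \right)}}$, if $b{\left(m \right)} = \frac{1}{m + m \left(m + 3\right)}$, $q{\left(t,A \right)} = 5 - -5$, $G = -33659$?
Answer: $- \frac{69974590070}{35408045691} \approx -1.9762$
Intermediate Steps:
$q{\left(t,A \right)} = 10$ ($q{\left(t,A \right)} = 5 + 5 = 10$)
$b{\left(m \right)} = \frac{1}{m + m \left(3 + m\right)}$
$\frac{\frac{G}{-23778} + 42039}{-21273 + b{\left(q{\left(1 \cdot 7,-11 \right)} \right)}} = \frac{- \frac{33659}{-23778} + 42039}{-21273 + \frac{1}{10 \left(4 + 10\right)}} = \frac{\left(-33659\right) \left(- \frac{1}{23778}\right) + 42039}{-21273 + \frac{1}{10 \cdot 14}} = \frac{\frac{33659}{23778} + 42039}{-21273 + \frac{1}{10} \cdot \frac{1}{14}} = \frac{999637001}{23778 \left(-21273 + \frac{1}{140}\right)} = \frac{999637001}{23778 \left(- \frac{2978219}{140}\right)} = \frac{999637001}{23778} \left(- \frac{140}{2978219}\right) = - \frac{69974590070}{35408045691}$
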